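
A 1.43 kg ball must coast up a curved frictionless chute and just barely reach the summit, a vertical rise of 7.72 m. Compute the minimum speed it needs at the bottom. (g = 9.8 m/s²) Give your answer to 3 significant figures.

v = 12.3 m/s

At the top it is momentarily at rest, so all KE converts to PE: ½mv² = mgh
v = √(2gh) = √(2 × 9.8 × 7.72) = 12.30 m/s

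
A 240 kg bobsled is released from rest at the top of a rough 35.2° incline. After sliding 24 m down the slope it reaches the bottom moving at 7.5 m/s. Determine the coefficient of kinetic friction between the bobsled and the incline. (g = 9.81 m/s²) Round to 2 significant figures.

μ_k = 0.56

The energy dissipated by friction is the PE lost minus the KE gained:
mgL sinθ = 32572 J; ½mv² = 6750.0 J
W_f = 32572 − 6750.0 = 25822 J
μ_k = W_f/(mg cosθ · L) = 25822/(1924 × 24) = 0.5592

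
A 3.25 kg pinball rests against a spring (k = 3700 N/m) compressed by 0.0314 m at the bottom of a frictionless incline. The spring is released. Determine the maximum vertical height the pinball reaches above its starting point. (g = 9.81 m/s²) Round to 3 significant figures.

h = 0.0572 m

At maximum height the pinball is at rest, so ½kx² = mgh
h = kx²/(2mg) = (3700)(0.0314)²/(2 × 3.25 × 9.81) = 0.05721 m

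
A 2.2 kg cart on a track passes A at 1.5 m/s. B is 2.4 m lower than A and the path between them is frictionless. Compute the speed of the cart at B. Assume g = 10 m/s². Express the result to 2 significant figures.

v = 7.1 m/s

Mechanical energy is conserved (no friction): ½mv₀² + mgh = ½mv²
v² = v₀² + 2gh = (1.5)² + 2(10)(2.4) = 50.250
v = √50.250 = 7.089 m/s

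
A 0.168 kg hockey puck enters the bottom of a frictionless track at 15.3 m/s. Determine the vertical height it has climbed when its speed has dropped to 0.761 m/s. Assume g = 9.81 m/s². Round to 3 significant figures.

Energy balance between the two points: ½mv₁² = ½mv₂² + mgh
h = (v₁² − v₂²)/(2g) = (15.3² − 0.761²)/(2 × 9.81) = 11.90 m

h = 11.9 m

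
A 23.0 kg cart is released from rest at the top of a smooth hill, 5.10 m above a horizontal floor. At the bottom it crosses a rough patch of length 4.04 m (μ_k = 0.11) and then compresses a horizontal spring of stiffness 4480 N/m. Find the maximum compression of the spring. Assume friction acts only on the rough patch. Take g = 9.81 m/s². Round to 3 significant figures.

x = 0.685 m

Initial energy: E₁ = mgh = (23.0)(9.81)(5.10) = 1150.7 J
Friction removes W_f = μ_k mg d = (0.11)(23.0)(9.81)(4.04) = 100.3 J
Energy reaching the spring: E = 1150.7 − 100.3 = 1050.4 J
At max compression ½kx² = E ⇒ x = √(2E/k) = √(2 × 1050.4/4480) = 0.6848 m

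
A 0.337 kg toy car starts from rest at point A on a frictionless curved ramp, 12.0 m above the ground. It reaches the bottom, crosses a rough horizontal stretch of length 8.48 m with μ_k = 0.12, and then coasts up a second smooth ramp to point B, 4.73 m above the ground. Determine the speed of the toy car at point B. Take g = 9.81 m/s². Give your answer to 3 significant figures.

Energy at A: mgh₁ = (0.337)(9.81)(12.0) = 39.672 J
Friction loss: W_f = μ_k mg d = 3.364 J
At B: ½mv² + mgh₂ = mgh₁ − W_f
½mv² = 39.672 − 3.364 − 15.637 = 20.670 J
v = √(2 × 20.670/0.337) = 11.08 m/s

v = 11.1 m/s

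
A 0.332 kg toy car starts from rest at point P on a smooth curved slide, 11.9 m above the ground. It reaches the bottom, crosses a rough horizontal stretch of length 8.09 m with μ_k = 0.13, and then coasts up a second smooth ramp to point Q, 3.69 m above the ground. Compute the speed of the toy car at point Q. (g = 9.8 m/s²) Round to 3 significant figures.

Energy at P: mgh₁ = (0.332)(9.8)(11.9) = 38.718 J
Friction loss: W_f = μ_k mg d = 3.422 J
At Q: ½mv² + mgh₂ = mgh₁ − W_f
½mv² = 38.718 − 3.422 − 12.006 = 23.290 J
v = √(2 × 23.290/0.332) = 11.84 m/s

v = 11.8 m/s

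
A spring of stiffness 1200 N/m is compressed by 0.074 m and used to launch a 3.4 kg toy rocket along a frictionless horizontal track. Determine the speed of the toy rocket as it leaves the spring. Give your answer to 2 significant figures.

Spring PE converts entirely to kinetic energy: ½kx² = ½mv²
v = x√(k/m) = 0.074 × √(1200/3.4) = 1.390 m/s

v = 1.4 m/s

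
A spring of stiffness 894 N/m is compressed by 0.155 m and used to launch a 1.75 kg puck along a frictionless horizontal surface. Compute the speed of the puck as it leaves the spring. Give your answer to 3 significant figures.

The puck leaves the spring when the spring is at natural length, so ½kx² = ½mv²
v = x√(k/m) = 0.155 × √(894/1.75) = 3.503 m/s

v = 3.50 m/s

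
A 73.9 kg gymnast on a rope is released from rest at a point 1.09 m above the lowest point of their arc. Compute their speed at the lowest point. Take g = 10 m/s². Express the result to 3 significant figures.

v = 4.67 m/s

Mechanical energy is conserved (no friction): mgh = ½mv²
v = √(2gh) = √(2 × 10 × 1.09) = √21.800 = 4.669 m/s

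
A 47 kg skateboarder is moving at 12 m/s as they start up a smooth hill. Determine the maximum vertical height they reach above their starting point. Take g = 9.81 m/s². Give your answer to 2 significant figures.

By energy conservation, ½mv² = mgh
h = v²/(2g) = 12²/(2 × 9.81) = 7.339 m

h = 7.3 m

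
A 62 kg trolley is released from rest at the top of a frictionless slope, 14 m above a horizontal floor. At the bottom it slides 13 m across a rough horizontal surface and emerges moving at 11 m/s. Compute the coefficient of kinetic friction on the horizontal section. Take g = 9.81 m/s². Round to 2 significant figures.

Energy at the top = energy at the end + work done against friction:
mgh = ½mv² + μ_k m g d
mgh = 8515.1 J; ½mv² = 3751.0 J
W_f = 8515.1 − 3751.0 = 4764 J
μ_k = W_f/(mg·d) = 4764/(608.2 × 13) = 0.6025

μ_k = 0.60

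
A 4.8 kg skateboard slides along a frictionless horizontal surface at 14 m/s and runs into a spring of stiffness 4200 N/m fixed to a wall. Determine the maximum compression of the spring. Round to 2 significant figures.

x = 0.47 m

All KE is stored as spring PE at maximum compression: ½mv² = ½kx²
x = v√(m/k) = 14 × √(4.8/4200) = 0.4733 m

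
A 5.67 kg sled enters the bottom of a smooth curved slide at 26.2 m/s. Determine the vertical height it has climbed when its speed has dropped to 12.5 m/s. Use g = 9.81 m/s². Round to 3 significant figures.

Energy balance between the two points: ½mv₁² = ½mv₂² + mgh
h = (v₁² − v₂²)/(2g) = (26.2² − 12.5²)/(2 × 9.81) = 27.02 m

h = 27.0 m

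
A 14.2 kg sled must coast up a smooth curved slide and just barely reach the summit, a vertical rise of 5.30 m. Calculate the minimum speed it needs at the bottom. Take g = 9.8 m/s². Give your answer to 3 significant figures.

At the top it is momentarily at rest, so all KE converts to PE: ½mv² = mgh
v = √(2gh) = √(2 × 9.8 × 5.30) = 10.19 m/s

v = 10.2 m/s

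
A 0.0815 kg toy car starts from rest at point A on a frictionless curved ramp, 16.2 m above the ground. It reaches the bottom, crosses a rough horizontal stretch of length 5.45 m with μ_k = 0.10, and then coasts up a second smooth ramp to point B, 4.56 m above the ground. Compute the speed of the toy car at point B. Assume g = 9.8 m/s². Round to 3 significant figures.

Energy at A: mgh₁ = (0.0815)(9.8)(16.2) = 12.939 J
Friction loss: W_f = μ_k mg d = 0.4353 J
At B: ½mv² + mgh₂ = mgh₁ − W_f
½mv² = 12.939 − 0.4353 − 3.6421 = 8.8616 J
v = √(2 × 8.8616/0.0815) = 14.75 m/s

v = 14.7 m/s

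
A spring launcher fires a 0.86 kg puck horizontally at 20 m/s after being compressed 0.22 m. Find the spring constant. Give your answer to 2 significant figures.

k = 7100 N/m

½kx² = ½mv²
k = mv²/x² = (0.86)(20)²/(0.22)² = 7107 N/m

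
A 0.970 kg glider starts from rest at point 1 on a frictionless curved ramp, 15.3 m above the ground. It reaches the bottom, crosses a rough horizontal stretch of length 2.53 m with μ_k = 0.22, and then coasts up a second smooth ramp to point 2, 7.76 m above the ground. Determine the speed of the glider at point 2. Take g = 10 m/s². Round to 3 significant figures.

v = 11.8 m/s

Energy at 1: mgh₁ = (0.970)(10)(15.3) = 148.41 J
Friction loss: W_f = μ_k mg d = 5.399 J
At 2: ½mv² + mgh₂ = mgh₁ − W_f
½mv² = 148.41 − 5.399 − 75.272 = 67.739 J
v = √(2 × 67.739/0.970) = 11.82 m/s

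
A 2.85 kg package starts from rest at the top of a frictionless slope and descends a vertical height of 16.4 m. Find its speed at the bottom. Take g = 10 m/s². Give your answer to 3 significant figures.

v = 18.1 m/s

Equating total energy at the two states: mgh = ½mv²
v = √(2gh) = √(2 × 10 × 16.4) = √328.00 = 18.11 m/s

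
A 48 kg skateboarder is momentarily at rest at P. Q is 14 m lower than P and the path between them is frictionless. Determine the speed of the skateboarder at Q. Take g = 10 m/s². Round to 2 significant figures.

Mechanical energy is conserved (no friction): mgh = ½mv²
v = √(2gh) = √(2 × 10 × 14) = √280.00 = 16.73 m/s

v = 17 m/s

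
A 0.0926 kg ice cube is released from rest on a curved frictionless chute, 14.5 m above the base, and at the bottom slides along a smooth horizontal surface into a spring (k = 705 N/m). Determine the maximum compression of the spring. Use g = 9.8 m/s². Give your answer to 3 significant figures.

Energy conservation (no friction) from release to max compression: mgh = ½kx²
x = √(2mgh/k) = √(2 × 0.0926 × 9.8 × 14.5 / 705) = 0.1932 m

x = 0.193 m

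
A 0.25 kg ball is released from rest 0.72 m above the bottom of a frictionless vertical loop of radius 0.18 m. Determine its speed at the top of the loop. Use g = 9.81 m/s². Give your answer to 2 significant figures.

v = 2.7 m/s

Energy conservation: mgh = ½mv_top² + mg(2r)
v_top² = 2g(h − 2r) = 2(9.81)(0.72 − 0.3600) = 7.063
v_top = 2.658 m/s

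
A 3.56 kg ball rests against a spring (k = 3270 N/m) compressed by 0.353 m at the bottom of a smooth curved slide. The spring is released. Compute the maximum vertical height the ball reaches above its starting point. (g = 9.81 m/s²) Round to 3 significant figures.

h = 5.83 m

All spring PE becomes gravitational PE at the highest point: ½kx² = mgh
h = kx²/(2mg) = (3270)(0.353)²/(2 × 3.56 × 9.81) = 5.834 m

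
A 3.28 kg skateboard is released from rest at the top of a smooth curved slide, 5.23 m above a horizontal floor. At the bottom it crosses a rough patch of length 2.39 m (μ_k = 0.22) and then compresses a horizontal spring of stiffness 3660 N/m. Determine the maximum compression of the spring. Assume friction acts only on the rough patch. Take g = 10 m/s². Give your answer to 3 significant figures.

Initial energy: E₁ = mgh = (3.28)(10)(5.23) = 171.54 J
Friction removes W_f = μ_k mg d = (0.22)(3.28)(10)(2.39) = 17.25 J
Energy reaching the spring: E = 171.54 − 17.25 = 154.30 J
At max compression ½kx² = E ⇒ x = √(2E/k) = √(2 × 154.30/3660) = 0.2904 m

x = 0.290 m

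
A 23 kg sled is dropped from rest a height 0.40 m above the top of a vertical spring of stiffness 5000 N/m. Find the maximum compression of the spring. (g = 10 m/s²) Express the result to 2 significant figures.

x = 0.24 m

Let x be the compression. The total drop is H + x, and the sled is instantaneously at rest at max compression, so energy conservation gives:
mg(H + x) = ½kx²
½(5000)x² − (23)(10)x − (23)(10)(0.40) = 0
2500x² − 230.0x − 92.00 = 0
x = [230.0 + √(52900 + 920000)]/(2 × 2500) = 0.2433 m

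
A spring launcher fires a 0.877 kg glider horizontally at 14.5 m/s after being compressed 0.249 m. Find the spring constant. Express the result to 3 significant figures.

k = 2970 N/m

Energy stored in the spring equals the launch KE: ½kx² = ½mv²
k = mv²/x² = (0.877)(14.5)²/(0.249)² = 2974 N/m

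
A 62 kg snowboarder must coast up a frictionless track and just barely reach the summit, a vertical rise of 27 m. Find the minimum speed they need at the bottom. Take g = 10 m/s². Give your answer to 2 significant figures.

v = 23 m/s

At the top they are momentarily at rest, so all KE converts to PE: ½mv² = mgh
v = √(2gh) = √(2 × 10 × 27) = 23.24 m/s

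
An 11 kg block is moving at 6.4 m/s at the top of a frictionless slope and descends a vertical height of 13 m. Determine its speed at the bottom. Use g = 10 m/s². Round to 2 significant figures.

By conservation of mechanical energy, ½mv₀² + mgh = ½mv²
The mass cancels from both sides.
v² = v₀² + 2gh = (6.4)² + 2(10)(13) = 300.96
v = √300.96 = 17.35 m/s

v = 17 m/s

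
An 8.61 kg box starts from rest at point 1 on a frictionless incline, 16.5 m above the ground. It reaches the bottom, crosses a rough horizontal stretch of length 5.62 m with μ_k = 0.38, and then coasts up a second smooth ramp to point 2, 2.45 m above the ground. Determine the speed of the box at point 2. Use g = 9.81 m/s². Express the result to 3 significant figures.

Energy at 1: mgh₁ = (8.61)(9.81)(16.5) = 1393.7 J
Friction loss: W_f = μ_k mg d = 180.4 J
At 2: ½mv² + mgh₂ = mgh₁ − W_f
½mv² = 1393.7 − 180.4 − 206.94 = 1006.3 J
v = √(2 × 1006.3/8.61) = 15.29 m/s

v = 15.3 m/s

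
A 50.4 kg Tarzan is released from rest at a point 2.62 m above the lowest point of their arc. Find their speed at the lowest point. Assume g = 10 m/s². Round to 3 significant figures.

By conservation of mechanical energy, mgh = ½mv²
The mass cancels from both sides.
v = √(2gh) = √(2 × 10 × 2.62) = √52.400 = 7.239 m/s

v = 7.24 m/s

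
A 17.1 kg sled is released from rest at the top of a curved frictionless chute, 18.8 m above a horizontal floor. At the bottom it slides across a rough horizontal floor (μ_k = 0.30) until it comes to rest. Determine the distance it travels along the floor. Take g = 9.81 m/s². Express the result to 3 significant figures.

d = 62.7 m

Applying the work–energy principle:
At rest all PE has been dissipated by friction: mgh = μ_k m g d
d = h/μ_k = 18.8/0.30 = 62.67 m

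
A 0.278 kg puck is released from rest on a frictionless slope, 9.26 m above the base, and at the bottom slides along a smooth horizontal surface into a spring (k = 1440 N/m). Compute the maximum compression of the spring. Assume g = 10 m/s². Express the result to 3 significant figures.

Gravitational PE at the top equals spring PE at max compression: mgh = ½kx²
x = √(2mgh/k) = √(2 × 0.278 × 10 × 9.26 / 1440) = 0.1891 m

x = 0.189 m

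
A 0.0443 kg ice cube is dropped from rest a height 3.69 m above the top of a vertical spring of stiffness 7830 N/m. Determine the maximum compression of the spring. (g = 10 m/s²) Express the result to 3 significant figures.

x = 0.0205 m

Let x be the compression. The total drop is H + x, and the cube is instantaneously at rest at max compression, so energy conservation gives:
mg(H + x) = ½kx²
½(7830)x² − (0.0443)(10)x − (0.0443)(10)(3.69) = 0
3915x² − 0.4430x − 1.635 = 0
x = [0.4430 + √(0.1962 + 25599)]/(2 × 3915) = 0.02049 m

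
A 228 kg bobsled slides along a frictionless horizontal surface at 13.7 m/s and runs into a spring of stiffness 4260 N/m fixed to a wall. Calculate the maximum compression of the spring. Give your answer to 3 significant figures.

At max compression the bobsled is momentarily at rest: ½mv² = ½kx²
x = v√(m/k) = 13.7 × √(228/4260) = 3.169 m

x = 3.17 m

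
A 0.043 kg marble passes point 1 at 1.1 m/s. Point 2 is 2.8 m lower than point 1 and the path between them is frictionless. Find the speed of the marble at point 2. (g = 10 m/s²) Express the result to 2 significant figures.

v = 7.6 m/s

By conservation of mechanical energy, ½mv₀² + mgh = ½mv²
v² = v₀² + 2gh = (1.1)² + 2(10)(2.8) = 57.210
v = √57.210 = 7.564 m/s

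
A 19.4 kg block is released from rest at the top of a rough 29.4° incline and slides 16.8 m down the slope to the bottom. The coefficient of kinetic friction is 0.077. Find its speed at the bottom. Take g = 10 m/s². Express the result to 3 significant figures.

Taking the bottom as reference, mgh = ½mv² + μ_k N L with h = L sinθ, N = mg cosθ:
mgh = mgL sinθ = (19.4)(10)(16.8)sin29.4° = 1600.0 J
W_f = μ_k mg cosθ · L = (0.077)(19.4)(10)cos29.4°·16.8 = 218.6 J
½mv² = 1600.0 − 218.6 = 1381.3 J
v = √(2 × 1381.3/19.4) = 11.93 m/s

v = 11.9 m/s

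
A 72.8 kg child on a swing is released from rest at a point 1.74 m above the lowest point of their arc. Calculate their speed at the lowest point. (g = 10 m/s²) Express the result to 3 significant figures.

Equating total energy at the two states: mgh = ½mv²
v = √(2gh) = √(2 × 10 × 1.74) = √34.800 = 5.899 m/s

v = 5.90 m/s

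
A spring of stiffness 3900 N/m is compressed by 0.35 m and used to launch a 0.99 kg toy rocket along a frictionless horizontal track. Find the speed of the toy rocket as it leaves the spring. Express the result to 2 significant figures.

Spring PE converts entirely to kinetic energy: ½kx² = ½mv²
v = x√(k/m) = 0.35 × √(3900/0.99) = 21.97 m/s

v = 22 m/s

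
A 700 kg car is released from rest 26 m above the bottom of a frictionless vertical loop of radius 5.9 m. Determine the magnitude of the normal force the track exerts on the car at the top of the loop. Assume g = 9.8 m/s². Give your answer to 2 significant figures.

Energy from release to top (height 2r): mgh = ½mv_top² + mg(2r)
v_top² = 2g(h − 2r) = 2(9.8)(26 − 11.80) = 278.32 m²/s²
At the top, both N and weight point toward the centre: N + mg = mv_top²/r
N = m(v_top²/r − g) = 700(278.32/5.9 − 9.8) = 26161 N

N = 26000 N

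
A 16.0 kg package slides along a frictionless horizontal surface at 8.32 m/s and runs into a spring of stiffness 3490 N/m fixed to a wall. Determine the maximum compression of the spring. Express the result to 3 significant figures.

Conservation of energy between contact and max compression: ½mv² = ½kx²
x = v√(m/k) = 8.32 × √(16.0/3490) = 0.5633 m

x = 0.563 m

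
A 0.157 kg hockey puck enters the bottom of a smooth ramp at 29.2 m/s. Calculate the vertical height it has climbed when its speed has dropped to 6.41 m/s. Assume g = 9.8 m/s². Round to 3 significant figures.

h = 41.4 m

Energy balance between the two points: ½mv₁² = ½mv₂² + mgh
h = (v₁² − v₂²)/(2g) = (29.2² − 6.41²)/(2 × 9.8) = 41.41 m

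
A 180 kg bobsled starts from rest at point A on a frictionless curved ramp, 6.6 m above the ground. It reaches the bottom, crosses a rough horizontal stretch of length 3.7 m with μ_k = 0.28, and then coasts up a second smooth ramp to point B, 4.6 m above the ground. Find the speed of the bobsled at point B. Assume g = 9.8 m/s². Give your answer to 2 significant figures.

Energy at A: mgh₁ = (180)(9.8)(6.6) = 11642 J
Friction loss: W_f = μ_k mg d = 1828 J
At B: ½mv² + mgh₂ = mgh₁ − W_f
½mv² = 11642 − 1828 − 8114.4 = 1700.5 J
v = √(2 × 1700.5/180) = 4.347 m/s

v = 4.3 m/s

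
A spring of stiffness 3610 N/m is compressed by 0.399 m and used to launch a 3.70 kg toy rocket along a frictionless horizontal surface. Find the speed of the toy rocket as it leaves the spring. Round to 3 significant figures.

v = 12.5 m/s

Conservation of energy: ½kx² = ½mv²
v = x√(k/m) = 0.399 × √(3610/3.70) = 12.46 m/s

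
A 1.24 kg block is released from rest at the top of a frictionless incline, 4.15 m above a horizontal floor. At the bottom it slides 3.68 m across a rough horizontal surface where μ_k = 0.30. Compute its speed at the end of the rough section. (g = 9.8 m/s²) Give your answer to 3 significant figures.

v = 7.73 m/s

Energy bookkeeping (friction removes W_f = μ_k N d):
mgh = ½mv² + μ_k m g d
W_f = μ_k mg d = (0.30)(1.24)(9.8)(3.68) = 13.42 J
½mv² = mgh − W_f = 50.431 − 13.42 = 37.015 J
v = √(2 × 37.015/1.24) = 7.727 m/s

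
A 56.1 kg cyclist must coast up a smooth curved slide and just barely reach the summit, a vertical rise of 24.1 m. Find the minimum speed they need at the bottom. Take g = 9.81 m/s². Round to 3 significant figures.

At the top they are momentarily at rest, so all KE converts to PE: ½mv² = mgh
v = √(2gh) = √(2 × 9.81 × 24.1) = 21.74 m/s

v = 21.7 m/s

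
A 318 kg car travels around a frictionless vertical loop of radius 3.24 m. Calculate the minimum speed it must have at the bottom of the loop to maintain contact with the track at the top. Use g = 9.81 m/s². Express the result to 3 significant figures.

v = 12.6 m/s

At the top: mg = mv_top²/r ⇒ v_top² = gr = 31.78 m²/s²
Energy from bottom to top (height 2r): ½mv_bot² = ½mv_top² + mg(2r)
v_bot² = gr + 4gr = 5gr = 158.9
v_bot = √(5gr) = 12.61 m/s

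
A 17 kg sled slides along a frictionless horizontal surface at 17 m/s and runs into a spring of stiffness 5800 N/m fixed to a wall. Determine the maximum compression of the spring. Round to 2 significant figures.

x = 0.92 m

At max compression the sled is momentarily at rest: ½mv² = ½kx²
x = v√(m/k) = 17 × √(17/5800) = 0.9204 m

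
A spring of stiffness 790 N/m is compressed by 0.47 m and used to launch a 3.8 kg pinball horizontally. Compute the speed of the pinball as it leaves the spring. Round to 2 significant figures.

Conservation of energy: ½kx² = ½mv²
v = x√(k/m) = 0.47 × √(790/3.8) = 6.777 m/s

v = 6.8 m/s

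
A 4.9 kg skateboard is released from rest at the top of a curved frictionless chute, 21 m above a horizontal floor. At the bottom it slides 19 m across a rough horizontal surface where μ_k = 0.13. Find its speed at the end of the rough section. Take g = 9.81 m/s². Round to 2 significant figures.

v = 19 m/s

Energy bookkeeping (friction removes W_f = μ_k N d):
mgh = ½mv² + μ_k m g d
W_f = μ_k mg d = (0.13)(4.9)(9.81)(19) = 118.7 J
½mv² = mgh − W_f = 1009.4 − 118.7 = 890.72 J
v = √(2 × 890.72/4.9) = 19.07 m/s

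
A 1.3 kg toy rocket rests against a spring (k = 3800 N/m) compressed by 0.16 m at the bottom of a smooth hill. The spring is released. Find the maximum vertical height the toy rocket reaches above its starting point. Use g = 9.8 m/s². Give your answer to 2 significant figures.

At maximum height the toy rocket is at rest, so ½kx² = mgh
h = kx²/(2mg) = (3800)(0.16)²/(2 × 1.3 × 9.8) = 3.818 m

h = 3.8 m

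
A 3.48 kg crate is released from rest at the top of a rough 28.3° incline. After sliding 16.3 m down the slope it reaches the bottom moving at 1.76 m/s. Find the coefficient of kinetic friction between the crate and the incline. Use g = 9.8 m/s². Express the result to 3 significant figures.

mgh = ½mv² + μ_k (mg cosθ) L, with h = L sinθ
mgL sinθ = 263.54 J; ½mv² = 5.3898 J
W_f = 263.54 − 5.3898 = 258.2 J
μ_k = W_f/(mg cosθ · L) = 258.2/(30.03 × 16.3) = 0.5274

μ_k = 0.527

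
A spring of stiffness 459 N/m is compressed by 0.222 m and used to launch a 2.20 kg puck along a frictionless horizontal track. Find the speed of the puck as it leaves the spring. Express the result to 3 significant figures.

Conservation of energy: ½kx² = ½mv²
v = x√(k/m) = 0.222 × √(459/2.20) = 3.207 m/s

v = 3.21 m/s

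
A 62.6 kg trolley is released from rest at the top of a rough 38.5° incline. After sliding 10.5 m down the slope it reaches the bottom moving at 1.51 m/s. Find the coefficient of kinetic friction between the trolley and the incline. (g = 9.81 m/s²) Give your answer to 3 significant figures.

mgh = ½mv² + μ_k (mg cosθ) L, with h = L sinθ
mgL sinθ = 4014.0 J; ½mv² = 71.367 J
W_f = 4014.0 − 71.367 = 3943 J
μ_k = W_f/(mg cosθ · L) = 3943/(480.6 × 10.5) = 0.7813

μ_k = 0.781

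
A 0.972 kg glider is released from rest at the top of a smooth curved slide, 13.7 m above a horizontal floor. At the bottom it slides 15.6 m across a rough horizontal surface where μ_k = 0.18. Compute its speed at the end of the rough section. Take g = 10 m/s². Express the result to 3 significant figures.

Energy bookkeeping (friction removes W_f = μ_k N d):
mgh = ½mv² + μ_k m g d
W_f = μ_k mg d = (0.18)(0.972)(10)(15.6) = 27.29 J
½mv² = mgh − W_f = 133.16 − 27.29 = 105.87 J
v = √(2 × 105.87/0.972) = 14.76 m/s

v = 14.8 m/s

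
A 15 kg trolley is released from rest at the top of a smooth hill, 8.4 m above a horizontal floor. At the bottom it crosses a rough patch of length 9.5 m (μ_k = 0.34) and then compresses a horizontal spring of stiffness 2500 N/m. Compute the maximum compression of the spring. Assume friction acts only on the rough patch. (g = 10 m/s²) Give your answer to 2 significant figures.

Initial energy: E₁ = mgh = (15)(10)(8.4) = 1260.0 J
Friction removes W_f = μ_k mg d = (0.34)(15)(10)(9.5) = 484.5 J
Energy reaching the spring: E = 1260.0 − 484.5 = 775.50 J
At max compression ½kx² = E ⇒ x = √(2E/k) = √(2 × 775.50/2500) = 0.7877 m

x = 0.79 m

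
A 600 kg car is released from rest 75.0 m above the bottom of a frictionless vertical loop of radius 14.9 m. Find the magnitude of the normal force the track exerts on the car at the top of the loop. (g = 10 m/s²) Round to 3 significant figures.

Energy from release to top (height 2r): mgh = ½mv_top² + mg(2r)
v_top² = 2g(h − 2r) = 2(10)(75.0 − 29.80) = 904.00 m²/s²
At the top, both N and weight point toward the centre: N + mg = mv_top²/r
N = m(v_top²/r − g) = 600(904.00/14.9 − 10) = 30403 N

N = 30400 N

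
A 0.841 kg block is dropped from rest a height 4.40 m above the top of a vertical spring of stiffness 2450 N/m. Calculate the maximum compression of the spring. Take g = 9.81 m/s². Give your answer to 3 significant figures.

Measuring PE from the top of the relaxed spring, at max compression the block has dropped H + x with zero KE, so:
mg(H + x) = ½kx²
½(2450)x² − (0.841)(9.81)x − (0.841)(9.81)(4.40) = 0
1225x² − 8.250x − 36.30 = 0
x = [8.250 + √(68.07 + 177875)]/(2 × 1225) = 0.1755 m

x = 0.176 m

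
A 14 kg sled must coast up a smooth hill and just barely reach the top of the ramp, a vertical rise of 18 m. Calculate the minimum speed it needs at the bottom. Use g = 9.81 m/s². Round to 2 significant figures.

v = 19 m/s

At the top it is momentarily at rest, so all KE converts to PE: ½mv² = mgh
v = √(2gh) = √(2 × 9.81 × 18) = 18.79 m/s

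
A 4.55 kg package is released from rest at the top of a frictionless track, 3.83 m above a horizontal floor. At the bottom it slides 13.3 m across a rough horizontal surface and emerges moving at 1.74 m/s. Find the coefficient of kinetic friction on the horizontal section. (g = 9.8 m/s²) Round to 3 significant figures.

Energy bookkeeping (friction removes W_f = μ_k N d):
mgh = ½mv² + μ_k m g d
mgh = 170.78 J; ½mv² = 6.8878 J
W_f = 170.78 − 6.8878 = 163.9 J
μ_k = W_f/(mg·d) = 163.9/(44.59 × 13.3) = 0.2764

μ_k = 0.276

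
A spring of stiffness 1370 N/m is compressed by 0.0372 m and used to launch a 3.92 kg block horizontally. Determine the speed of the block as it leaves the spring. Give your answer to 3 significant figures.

Conservation of energy: ½kx² = ½mv²
v = x√(k/m) = 0.0372 × √(1370/3.92) = 0.6954 m/s

v = 0.695 m/s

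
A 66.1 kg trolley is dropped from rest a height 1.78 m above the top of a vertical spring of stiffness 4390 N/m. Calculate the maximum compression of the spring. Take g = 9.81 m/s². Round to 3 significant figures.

x = 0.888 m

Take the reference level at the top of the uncompressed spring. At max compression the trolley has fallen H + x and is momentarily at rest:
mg(H + x) = ½kx²
½(4390)x² − (66.1)(9.81)x − (66.1)(9.81)(1.78) = 0
2195x² − 648.4x − 1154 = 0
x = [648.4 + √(420476 + 1.0134e+07)]/(2 × 2195) = 0.8877 m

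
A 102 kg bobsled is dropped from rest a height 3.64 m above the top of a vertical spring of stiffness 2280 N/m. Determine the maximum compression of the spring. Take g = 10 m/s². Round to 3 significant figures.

Take the reference level at the top of the uncompressed spring. At max compression the bobsled has fallen H + x and is momentarily at rest:
mg(H + x) = ½kx²
½(2280)x² − (102)(10)x − (102)(10)(3.64) = 0
1140x² − 1020x − 3713 = 0
x = [1020 + √(1.040e+06 + 1.6930e+07)]/(2 × 1140) = 2.307 m

x = 2.31 m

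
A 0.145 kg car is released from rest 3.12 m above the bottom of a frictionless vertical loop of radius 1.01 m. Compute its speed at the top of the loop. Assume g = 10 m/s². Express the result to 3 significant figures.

Energy conservation: mgh = ½mv_top² + mg(2r)
v_top² = 2g(h − 2r) = 2(10)(3.12 − 2.020) = 22.00
v_top = 4.690 m/s

v = 4.69 m/s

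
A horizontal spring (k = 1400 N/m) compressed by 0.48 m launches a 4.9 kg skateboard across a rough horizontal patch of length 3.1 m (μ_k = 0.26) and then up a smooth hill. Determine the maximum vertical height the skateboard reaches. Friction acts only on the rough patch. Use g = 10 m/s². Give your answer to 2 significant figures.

Spring energy: E₀ = ½kx² = ½(1400)(0.48)² = 161.28 J
Friction: W_f = μ_k mg d = (0.26)(4.9)(10)(3.1) = 39.49 J
Energy at base of ramp: E = 161.28 − 39.49 = 121.79 J
At max height all remaining energy is PE: mgh = E ⇒ h = E/(mg) = 121.79/(4.9 × 10) = 2.485 m

h = 2.5 m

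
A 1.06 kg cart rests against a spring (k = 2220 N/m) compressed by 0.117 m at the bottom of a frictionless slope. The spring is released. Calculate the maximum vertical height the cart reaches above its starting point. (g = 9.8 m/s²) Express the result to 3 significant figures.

At maximum height the cart is at rest, so ½kx² = mgh
h = kx²/(2mg) = (2220)(0.117)²/(2 × 1.06 × 9.8) = 1.463 m

h = 1.46 m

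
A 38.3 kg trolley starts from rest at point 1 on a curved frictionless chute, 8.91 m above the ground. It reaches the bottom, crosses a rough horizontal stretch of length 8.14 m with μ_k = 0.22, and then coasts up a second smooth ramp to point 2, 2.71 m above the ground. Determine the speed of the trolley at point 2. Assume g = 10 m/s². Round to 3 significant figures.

Energy at 1: mgh₁ = (38.3)(10)(8.91) = 3412.5 J
Friction loss: W_f = μ_k mg d = 685.9 J
At 2: ½mv² + mgh₂ = mgh₁ − W_f
½mv² = 3412.5 − 685.9 − 1037.9 = 1688.7 J
v = √(2 × 1688.7/38.3) = 9.391 m/s

v = 9.39 m/s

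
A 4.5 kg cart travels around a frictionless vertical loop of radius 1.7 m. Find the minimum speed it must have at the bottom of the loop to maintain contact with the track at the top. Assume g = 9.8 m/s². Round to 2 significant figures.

v = 9.1 m/s

At the top: mg = mv_top²/r ⇒ v_top² = gr = 16.66 m²/s²
Energy from bottom to top (height 2r): ½mv_bot² = ½mv_top² + mg(2r)
v_bot² = gr + 4gr = 5gr = 83.30
v_bot = √(5gr) = 9.127 m/s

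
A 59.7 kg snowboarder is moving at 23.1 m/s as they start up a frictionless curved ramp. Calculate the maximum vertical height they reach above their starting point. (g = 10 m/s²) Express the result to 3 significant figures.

Setting KE at the bottom equal to PE gained: ½mv² = mgh
h = v²/(2g) = 23.1²/(2 × 10) = 26.68 m

h = 26.7 m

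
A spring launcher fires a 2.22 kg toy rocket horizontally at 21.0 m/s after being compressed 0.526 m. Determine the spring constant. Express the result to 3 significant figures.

k = 3540 N/m

Energy stored in the spring equals the launch KE: ½kx² = ½mv²
k = mv²/x² = (2.22)(21.0)²/(0.526)² = 3539 N/m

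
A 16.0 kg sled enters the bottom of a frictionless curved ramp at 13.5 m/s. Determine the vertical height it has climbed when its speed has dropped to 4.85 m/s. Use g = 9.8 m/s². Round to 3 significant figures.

h = 8.10 m

Conservation of energy: ½mv₁² = ½mv₂² + mgh
h = (v₁² − v₂²)/(2g) = (13.5² − 4.85²)/(2 × 9.8) = 8.098 m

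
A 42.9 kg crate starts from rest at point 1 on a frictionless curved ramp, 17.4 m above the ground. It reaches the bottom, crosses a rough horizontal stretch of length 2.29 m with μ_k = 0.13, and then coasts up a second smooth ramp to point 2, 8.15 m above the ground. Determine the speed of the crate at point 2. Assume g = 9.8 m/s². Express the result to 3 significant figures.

Energy at 1: mgh₁ = (42.9)(9.8)(17.4) = 7315.3 J
Friction loss: W_f = μ_k mg d = 125.2 J
At 2: ½mv² + mgh₂ = mgh₁ − W_f
½mv² = 7315.3 − 125.2 − 3426.4 = 3763.7 J
v = √(2 × 3763.7/42.9) = 13.25 m/s

v = 13.2 m/s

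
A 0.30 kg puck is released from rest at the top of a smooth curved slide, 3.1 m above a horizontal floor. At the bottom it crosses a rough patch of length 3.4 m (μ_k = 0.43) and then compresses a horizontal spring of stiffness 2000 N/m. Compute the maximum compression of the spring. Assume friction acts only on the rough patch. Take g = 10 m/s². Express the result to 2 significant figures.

x = 0.070 m

Initial energy: E₁ = mgh = (0.30)(10)(3.1) = 9.3000 J
Friction removes W_f = μ_k mg d = (0.43)(0.30)(10)(3.4) = 4.386 J
Energy reaching the spring: E = 9.3000 − 4.386 = 4.9140 J
At max compression ½kx² = E ⇒ x = √(2E/k) = √(2 × 4.9140/2000) = 0.07010 m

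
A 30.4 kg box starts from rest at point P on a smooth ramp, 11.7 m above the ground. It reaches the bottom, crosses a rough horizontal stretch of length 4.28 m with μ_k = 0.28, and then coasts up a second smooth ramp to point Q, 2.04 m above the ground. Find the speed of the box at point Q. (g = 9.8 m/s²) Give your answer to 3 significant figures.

Energy at P: mgh₁ = (30.4)(9.8)(11.7) = 3485.7 J
Friction loss: W_f = μ_k mg d = 357.0 J
At Q: ½mv² + mgh₂ = mgh₁ − W_f
½mv² = 3485.7 − 357.0 − 607.76 = 2520.9 J
v = √(2 × 2520.9/30.4) = 12.88 m/s

v = 12.9 m/s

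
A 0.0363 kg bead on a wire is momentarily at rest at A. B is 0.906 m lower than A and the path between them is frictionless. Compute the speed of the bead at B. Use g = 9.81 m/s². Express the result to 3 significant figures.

Energy conservation between the two points: mgh = ½mv²
v = √(2gh) = √(2 × 9.81 × 0.906) = √17.776 = 4.216 m/s

v = 4.22 m/s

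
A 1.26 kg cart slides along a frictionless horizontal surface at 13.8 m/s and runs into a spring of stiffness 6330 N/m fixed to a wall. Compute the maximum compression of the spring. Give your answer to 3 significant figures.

At max compression the cart is momentarily at rest: ½mv² = ½kx²
x = v√(m/k) = 13.8 × √(1.26/6330) = 0.1947 m

x = 0.195 m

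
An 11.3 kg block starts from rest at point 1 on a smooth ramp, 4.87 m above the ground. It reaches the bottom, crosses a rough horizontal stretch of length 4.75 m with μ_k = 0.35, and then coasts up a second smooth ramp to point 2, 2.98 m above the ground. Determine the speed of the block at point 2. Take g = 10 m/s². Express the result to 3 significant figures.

v = 2.13 m/s

Energy at 1: mgh₁ = (11.3)(10)(4.87) = 550.31 J
Friction loss: W_f = μ_k mg d = 187.9 J
At 2: ½mv² + mgh₂ = mgh₁ − W_f
½mv² = 550.31 − 187.9 − 336.74 = 25.708 J
v = √(2 × 25.708/11.3) = 2.133 m/s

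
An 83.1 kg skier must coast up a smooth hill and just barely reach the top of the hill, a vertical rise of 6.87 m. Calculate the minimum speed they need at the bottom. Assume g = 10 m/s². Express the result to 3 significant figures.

v = 11.7 m/s

At the top they are momentarily at rest, so all KE converts to PE: ½mv² = mgh
v = √(2gh) = √(2 × 10 × 6.87) = 11.72 m/s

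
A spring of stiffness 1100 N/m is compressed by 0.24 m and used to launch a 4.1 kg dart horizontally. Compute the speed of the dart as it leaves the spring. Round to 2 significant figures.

v = 3.9 m/s

The dart leaves the spring when the spring is at natural length, so ½kx² = ½mv²
v = x√(k/m) = 0.24 × √(1100/4.1) = 3.931 m/s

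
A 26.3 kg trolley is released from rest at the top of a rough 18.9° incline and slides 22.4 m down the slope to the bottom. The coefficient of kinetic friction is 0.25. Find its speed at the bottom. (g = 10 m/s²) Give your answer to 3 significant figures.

Energy: mgh = ½mv² + W_f, with h = L sinθ and W_f = μ_k (mg cosθ) L
mgh = mgL sinθ = (26.3)(10)(22.4)sin18.9° = 1908.3 J
W_f = μ_k mg cosθ · L = (0.25)(26.3)(10)cos18.9°·22.4 = 1393 J
½mv² = 1908.3 − 1393 = 514.87 J
v = √(2 × 514.87/26.3) = 6.257 m/s

v = 6.26 m/s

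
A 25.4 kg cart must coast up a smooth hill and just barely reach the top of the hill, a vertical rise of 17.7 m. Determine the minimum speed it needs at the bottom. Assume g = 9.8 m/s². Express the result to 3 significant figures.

v = 18.6 m/s

At the top it is momentarily at rest, so all KE converts to PE: ½mv² = mgh
v = √(2gh) = √(2 × 9.8 × 17.7) = 18.63 m/s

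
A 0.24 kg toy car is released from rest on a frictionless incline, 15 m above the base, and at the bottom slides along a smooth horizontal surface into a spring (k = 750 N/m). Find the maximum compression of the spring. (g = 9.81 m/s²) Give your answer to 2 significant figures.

Gravitational PE at the top equals spring PE at max compression: mgh = ½kx²
x = √(2mgh/k) = √(2 × 0.24 × 9.81 × 15 / 750) = 0.3069 m

x = 0.31 m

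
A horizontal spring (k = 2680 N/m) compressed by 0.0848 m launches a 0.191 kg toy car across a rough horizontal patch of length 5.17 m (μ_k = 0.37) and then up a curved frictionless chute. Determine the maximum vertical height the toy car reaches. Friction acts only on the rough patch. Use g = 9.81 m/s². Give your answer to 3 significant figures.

Spring energy: E₀ = ½kx² = ½(2680)(0.0848)² = 9.6360 J
Friction: W_f = μ_k mg d = (0.37)(0.191)(9.81)(5.17) = 3.584 J
Energy at base of ramp: E = 9.6360 − 3.584 = 6.0518 J
At max height all remaining energy is PE: mgh = E ⇒ h = E/(mg) = 6.0518/(0.191 × 9.81) = 3.230 m

h = 3.23 m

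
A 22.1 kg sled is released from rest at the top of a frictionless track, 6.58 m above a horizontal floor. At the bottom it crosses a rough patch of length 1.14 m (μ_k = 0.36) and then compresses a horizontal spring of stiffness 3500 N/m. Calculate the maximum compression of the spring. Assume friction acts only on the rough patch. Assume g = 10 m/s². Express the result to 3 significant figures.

x = 0.883 m

Initial energy: E₁ = mgh = (22.1)(10)(6.58) = 1454.2 J
Friction removes W_f = μ_k mg d = (0.36)(22.1)(10)(1.14) = 90.70 J
Energy reaching the spring: E = 1454.2 − 90.70 = 1363.5 J
At max compression ½kx² = E ⇒ x = √(2E/k) = √(2 × 1363.5/3500) = 0.8827 m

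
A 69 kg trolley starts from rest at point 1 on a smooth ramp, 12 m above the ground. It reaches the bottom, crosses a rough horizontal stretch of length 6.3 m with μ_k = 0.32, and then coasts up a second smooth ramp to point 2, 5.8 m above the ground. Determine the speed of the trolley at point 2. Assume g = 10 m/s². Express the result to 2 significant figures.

Energy at 1: mgh₁ = (69)(10)(12) = 8280.0 J
Friction loss: W_f = μ_k mg d = 1391 J
At 2: ½mv² + mgh₂ = mgh₁ − W_f
½mv² = 8280.0 − 1391 − 4002.0 = 2887.0 J
v = √(2 × 2887.0/69) = 9.148 m/s

v = 9.1 m/s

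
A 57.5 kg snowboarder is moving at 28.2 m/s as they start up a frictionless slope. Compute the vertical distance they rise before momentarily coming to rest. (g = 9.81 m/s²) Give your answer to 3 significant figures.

Setting KE at the bottom equal to PE gained: ½mv² = mgh
h = v²/(2g) = 28.2²/(2 × 9.81) = 40.53 m

h = 40.5 m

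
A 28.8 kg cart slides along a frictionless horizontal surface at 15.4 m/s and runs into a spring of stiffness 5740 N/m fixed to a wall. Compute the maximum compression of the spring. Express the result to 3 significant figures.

x = 1.09 m

At max compression the cart is momentarily at rest: ½mv² = ½kx²
x = v√(m/k) = 15.4 × √(28.8/5740) = 1.091 m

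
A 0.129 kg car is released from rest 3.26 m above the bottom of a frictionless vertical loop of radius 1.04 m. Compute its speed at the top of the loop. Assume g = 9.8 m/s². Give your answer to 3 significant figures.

Energy conservation: mgh = ½mv_top² + mg(2r)
v_top² = 2g(h − 2r) = 2(9.8)(3.26 − 2.080) = 23.13
v_top = 4.809 m/s

v = 4.81 m/s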